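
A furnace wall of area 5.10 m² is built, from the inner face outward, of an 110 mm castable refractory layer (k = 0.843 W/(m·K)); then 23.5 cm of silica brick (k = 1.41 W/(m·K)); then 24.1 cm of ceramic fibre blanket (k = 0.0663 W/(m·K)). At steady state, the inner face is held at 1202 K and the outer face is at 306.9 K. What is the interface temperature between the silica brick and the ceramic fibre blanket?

T = 1134 K

Treat each layer as a resistance in series:
  R_castable refractory = L/(kA) = 0.110/(0.843·5.10) = 0.02559 K/W
  R_silica brick = L/(kA) = 0.235/(1.41·5.10) = 0.03268 K/W
  R_ceramic fibre blanket = L/(kA) = 0.241/(0.0663·5.10) = 0.7127 K/W
ΣR = 0.02559 + 0.03268 + 0.7127 = 0.7710 K/W
Q = ΔT/ΣR = (1202 K − 306.9 K)/0.7710 = 1161 W
From the inner boundary to the silica brick/ceramic fibre blanket interface, ΣR_partial = 0.05827 K/W.
T_interface = T_in − Q·ΣR_partial = 1202 K − (1161)(0.05827) = 1134 K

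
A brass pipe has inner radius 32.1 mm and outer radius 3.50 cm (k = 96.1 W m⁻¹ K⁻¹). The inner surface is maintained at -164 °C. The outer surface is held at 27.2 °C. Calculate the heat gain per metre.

Q' = 2πk·ΔT/ln(r₂/r₁) = 2π × 96.1 × 191.2 / ln(0.0350/0.0321) = 1.33×10^6 W/m

Q' = 1330 kW/m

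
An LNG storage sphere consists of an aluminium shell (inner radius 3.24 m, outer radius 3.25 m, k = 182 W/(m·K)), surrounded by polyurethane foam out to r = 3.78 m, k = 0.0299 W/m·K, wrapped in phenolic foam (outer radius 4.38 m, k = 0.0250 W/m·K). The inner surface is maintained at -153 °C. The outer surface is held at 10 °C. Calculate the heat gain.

Q = 708 W

Treat each layer as a resistance in series:
  R_aluminium = (1/3.24 − 1/3.25)/(4πk) = 9.497×10^-4/(4π·182) = 4.152×10^-7 K/W
  R_polyurethane foam = (1/3.25 − 1/3.78)/(4πk) = 0.04314/(4π·0.0299) = 0.1148 K/W
  R_phenolic foam = (1/3.78 − 1/4.38)/(4πk) = 0.03624/(4π·0.0250) = 0.1154 K/W
ΣR = 4.152×10^-7 + 0.1148 + 0.1154 = 0.2302 K/W
Q = ΔT/ΣR = (-153 °C − 10 °C)/0.2302 = -708 W
(Negative Q ⇒ heat flows inward; heat gain = 708 W.)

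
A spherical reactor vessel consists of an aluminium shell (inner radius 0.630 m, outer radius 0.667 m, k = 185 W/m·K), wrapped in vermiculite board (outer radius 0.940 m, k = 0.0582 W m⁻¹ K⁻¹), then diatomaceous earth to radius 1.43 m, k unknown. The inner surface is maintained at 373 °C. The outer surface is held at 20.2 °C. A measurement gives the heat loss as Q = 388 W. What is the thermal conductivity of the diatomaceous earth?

ΣR = ΔT/Q = |373 − 20.2|/388 = 0.9093 K/W
Known resistances:
  R_aluminium = (1/0.630 − 1/0.667)/(4πk) = 0.08805/(4π·185) = 3.788×10^-5 K/W
  R_vermiculite board = (1/0.667 − 1/0.940)/(4πk) = 0.4354/(4π·0.0582) = 0.5954 K/W
R_diatomaceous earth = ΣR − ΣR_known = 0.9093 − 0.5954 = 0.3139 K/W
(1/r₁−1/r₂)/(4πk) = 0.3139 ⇒ k = 0.3645/(4π·0.3139) = 0.0924 W/m·K

k = 0.0924 W/m·K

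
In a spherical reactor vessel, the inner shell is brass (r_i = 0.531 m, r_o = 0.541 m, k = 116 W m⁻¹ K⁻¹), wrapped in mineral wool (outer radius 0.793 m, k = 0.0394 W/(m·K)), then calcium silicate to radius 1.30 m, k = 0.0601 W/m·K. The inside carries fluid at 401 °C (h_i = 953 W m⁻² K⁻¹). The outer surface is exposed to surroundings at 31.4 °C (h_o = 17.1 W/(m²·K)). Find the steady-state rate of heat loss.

Q = 201 W

Resistance network (inner→outer):
  R_conv,in = 1/(4πr²h) = 1/(4π·0.531²·953) = 2.961×10^-4 K/W
  R_brass = (1/0.531 − 1/0.541)/(4πk) = 0.03481/(4π·116) = 2.388×10^-5 K/W
  R_mineral wool = (1/0.541 − 1/0.793)/(4πk) = 0.5874/(4π·0.0394) = 1.186 K/W
  R_calcium silicate = (1/0.793 − 1/1.30)/(4πk) = 0.4918/(4π·0.0601) = 0.6512 K/W
  R_conv,out = 1/(4πr²h) = 1/(4π·1.30²·17.1) = 0.002754 K/W
ΣR = 2.961×10^-4 + 2.388×10^-5 + 1.186 + 0.6512 + 0.002754 = 1.840 K/W
Q = ΔT/ΣR = (401 °C − 31.4 °C)/1.840 = 201 W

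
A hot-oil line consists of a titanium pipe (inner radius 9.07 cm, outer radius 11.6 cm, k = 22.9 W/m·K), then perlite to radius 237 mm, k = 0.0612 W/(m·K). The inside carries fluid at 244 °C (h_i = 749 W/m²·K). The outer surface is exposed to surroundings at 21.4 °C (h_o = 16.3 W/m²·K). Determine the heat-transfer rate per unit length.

Series thermal resistances, inner to outer:
  R'_conv,in = 1/(2πr h) = 1/(2π·0.0907·749) = 0.002343 m·K/W
  R'_titanium = ln(0.116/0.0907)/(2πk) = 0.2460/(2π·22.9) = 0.001710 m·K/W
  R'_perlite = ln(0.237/0.116)/(2πk) = 0.7145/(2π·0.0612) = 1.858 m·K/W
  R'_conv,out = 1/(2πr h) = 1/(2π·0.237·16.3) = 0.04120 m·K/W
ΣR = 0.002343 + 0.001710 + 1.858 + 0.04120 = 1.903 m·K/W
Q' = ΔT/ΣR = (244 °C − 21.4 °C)/1.903 = 117 W/m

Q' = 117 W/m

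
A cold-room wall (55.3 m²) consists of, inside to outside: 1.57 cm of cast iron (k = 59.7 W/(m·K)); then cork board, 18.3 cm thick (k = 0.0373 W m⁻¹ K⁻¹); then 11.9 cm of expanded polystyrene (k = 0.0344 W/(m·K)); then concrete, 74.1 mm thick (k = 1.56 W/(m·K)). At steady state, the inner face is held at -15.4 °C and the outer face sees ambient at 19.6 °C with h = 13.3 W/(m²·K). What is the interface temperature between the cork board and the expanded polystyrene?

T = 4.83 °C

Resistance network (inner→outer):
  R_cast iron = L/(kA) = 0.0157/(59.7·55.3) = 4.756×10^-6 K/W
  R_cork board = L/(kA) = 0.183/(0.0373·55.3) = 0.08872 K/W
  R_expanded polystyrene = L/(kA) = 0.119/(0.0344·55.3) = 0.06256 K/W
  R_concrete = L/(kA) = 0.0741/(1.56·55.3) = 8.590×10^-4 K/W
  R_conv,out = 1/(hA) = 1/(13.3·55.3) = 0.001360 K/W
ΣR = 4.756×10^-6 + 0.08872 + 0.06256 + 8.590×10^-4 + 0.001360 = 0.1535 K/W
Q = ΔT/ΣR = (-15.4 °C − 19.6 °C)/0.1535 = -228.0 W
From the inner boundary to the cork board/expanded polystyrene interface, ΣR_partial = 0.08872 K/W.
T_interface = T_in − Q·ΣR_partial = -15.4 °C − (-228.0)(0.08872) = 4.83 °C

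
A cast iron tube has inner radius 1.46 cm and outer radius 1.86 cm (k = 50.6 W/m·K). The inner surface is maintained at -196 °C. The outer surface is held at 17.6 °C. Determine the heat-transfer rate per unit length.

Q' = 2πk·ΔT/ln(r₂/r₁) = 2π × 50.6 × 213.6 / ln(0.0186/0.0146) = 2.80×10^5 W/m

Q' = 280 kW/m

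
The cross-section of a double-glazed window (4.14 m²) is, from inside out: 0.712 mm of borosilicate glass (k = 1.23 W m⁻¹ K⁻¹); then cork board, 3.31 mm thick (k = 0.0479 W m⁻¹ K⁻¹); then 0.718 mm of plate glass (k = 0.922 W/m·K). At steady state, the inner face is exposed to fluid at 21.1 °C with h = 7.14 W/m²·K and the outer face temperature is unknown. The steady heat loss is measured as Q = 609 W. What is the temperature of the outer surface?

T_out = -9.87 °C

Sum the resistances:
  R_conv,in = 1/(hA) = 1/(7.14·4.14) = 0.03383 K/W
  R_borosilicate glass = L/(kA) = 7.12×10^-4/(1.23·4.14) = 1.398×10^-4 K/W
  R_cork board = L/(kA) = 0.00331/(0.0479·4.14) = 0.01669 K/W
  R_plate glass = L/(kA) = 7.18×10^-4/(0.922·4.14) = 1.881×10^-4 K/W
ΣR = 0.05085 K/W
ΔT = Q·ΣR = 609 × 0.05085 = 30.97 K
Heat flows outward, so T_out = T_in − ΔT = 21.1 − 30.97 = -9.87 °C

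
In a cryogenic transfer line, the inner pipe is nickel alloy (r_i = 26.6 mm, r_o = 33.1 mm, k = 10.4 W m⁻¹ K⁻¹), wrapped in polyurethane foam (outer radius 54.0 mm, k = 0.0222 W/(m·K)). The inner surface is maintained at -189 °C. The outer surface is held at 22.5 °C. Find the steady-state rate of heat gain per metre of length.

Q' = 60.2 W/m

Treat each layer as a resistance in series:
  R'_nickel alloy = ln(0.0331/0.0266)/(2πk) = 0.2186/(2π·10.4) = 0.003346 m·K/W
  R'_polyurethane foam = ln(0.0540/0.0331)/(2πk) = 0.4895/(2π·0.0222) = 3.509 m·K/W
ΣR = 0.003346 + 3.509 = 3.512 m·K/W
Q' = ΔT/ΣR = (-189 °C − 22.5 °C)/3.512 = -60.2 W/m
(Negative Q' ⇒ heat flows inward; heat gain = 60.2 W/m.)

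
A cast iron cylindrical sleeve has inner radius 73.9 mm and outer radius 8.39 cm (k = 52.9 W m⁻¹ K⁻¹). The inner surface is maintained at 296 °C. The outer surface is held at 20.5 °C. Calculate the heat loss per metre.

Q' = 722 kW/m

Q' = 2πk·ΔT/ln(r₂/r₁) = 2π × 52.9 × 275.5 / ln(0.0839/0.0739) = 7.22×10^5 W/m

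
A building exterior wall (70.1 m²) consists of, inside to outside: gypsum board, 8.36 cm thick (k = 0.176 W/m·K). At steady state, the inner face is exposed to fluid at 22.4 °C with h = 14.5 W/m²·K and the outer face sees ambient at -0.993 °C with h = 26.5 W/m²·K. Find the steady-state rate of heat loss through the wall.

Resistance network (inner→outer):
  R_conv,in = 1/(hA) = 1/(14.5·70.1) = 9.838×10^-4 K/W
  R_gypsum board = L/(kA) = 0.0836/(0.176·70.1) = 0.006776 K/W
  R_conv,out = 1/(hA) = 1/(26.5·70.1) = 5.383×10^-4 K/W
ΣR = 9.838×10^-4 + 0.006776 + 5.383×10^-4 = 0.008298 K/W
Q = ΔT/ΣR = (22.4 °C − -0.993 °C)/0.008298 = 2820 W

Q = 2820 W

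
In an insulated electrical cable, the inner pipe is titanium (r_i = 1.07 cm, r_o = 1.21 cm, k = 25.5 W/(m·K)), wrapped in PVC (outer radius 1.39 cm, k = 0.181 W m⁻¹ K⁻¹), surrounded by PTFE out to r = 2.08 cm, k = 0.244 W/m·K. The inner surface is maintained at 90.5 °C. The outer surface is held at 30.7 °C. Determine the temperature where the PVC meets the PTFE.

Treat each layer as a resistance in series:
  R'_titanium = ln(0.0121/0.0107)/(2πk) = 0.1230/(2π·25.5) = 7.674×10^-4 m·K/W
  R'_PVC = ln(0.0139/0.0121)/(2πk) = 0.1387/(2π·0.181) = 0.1219 m·K/W
  R'_PTFE = ln(0.0208/0.0139)/(2πk) = 0.4031/(2π·0.244) = 0.2629 m·K/W
ΣR = 7.674×10^-4 + 0.1219 + 0.2629 = 0.3856 m·K/W
Q' = ΔT/ΣR = (90.5 °C − 30.7 °C)/0.3856 = 155.1 W/m
From the inner boundary to the PVC/PTFE interface, ΣR_partial = 0.1227 m·K/W.
T_interface = T_in − Q'·ΣR_partial = 90.5 °C − (155.1)(0.1227) = 71.5 °C

T = 71.5 °C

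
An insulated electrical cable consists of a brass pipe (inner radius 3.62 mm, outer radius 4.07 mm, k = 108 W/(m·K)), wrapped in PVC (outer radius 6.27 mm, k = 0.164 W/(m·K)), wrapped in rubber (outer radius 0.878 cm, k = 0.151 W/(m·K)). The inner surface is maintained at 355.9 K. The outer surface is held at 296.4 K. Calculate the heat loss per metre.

Resistance network (inner→outer):
  R'_brass = ln(0.00407/0.00362)/(2πk) = 0.1172/(2π·108) = 1.727×10^-4 m·K/W
  R'_PVC = ln(0.00627/0.00407)/(2πk) = 0.4321/(2π·0.164) = 0.4194 m·K/W
  R'_rubber = ln(0.00878/0.00627)/(2πk) = 0.3367/(2π·0.151) = 0.3549 m·K/W
ΣR = 1.727×10^-4 + 0.4194 + 0.3549 = 0.7745 m·K/W
Q' = ΔT/ΣR = (355.9 K − 296.4 K)/0.7745 = 76.8 W/m

Q' = 76.8 W/m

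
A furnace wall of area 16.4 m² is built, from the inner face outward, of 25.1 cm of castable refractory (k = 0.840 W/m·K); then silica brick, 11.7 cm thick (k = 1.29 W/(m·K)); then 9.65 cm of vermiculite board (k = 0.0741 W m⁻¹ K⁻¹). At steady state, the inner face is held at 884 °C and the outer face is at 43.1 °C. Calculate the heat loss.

Q = 8.15 kW

Series thermal resistances, inner to outer:
  R_castable refractory = L/(kA) = 0.251/(0.840·16.4) = 0.01822 K/W
  R_silica brick = L/(kA) = 0.117/(1.29·16.4) = 0.005530 K/W
  R_vermiculite board = L/(kA) = 0.0965/(0.0741·16.4) = 0.07941 K/W
ΣR = 0.01822 + 0.005530 + 0.07941 = 0.1032 K/W
Q = ΔT/ΣR = (884 °C − 43.1 °C)/0.1032 = 8150 W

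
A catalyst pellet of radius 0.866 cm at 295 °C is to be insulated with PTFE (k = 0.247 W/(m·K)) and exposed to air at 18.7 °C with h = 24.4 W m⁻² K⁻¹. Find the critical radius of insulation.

For a sphere, r_cr = 2k_ins/h = 2·0.247/24.4 = 0.0202 m = 2.02 cm

r_cr = 2.02 cm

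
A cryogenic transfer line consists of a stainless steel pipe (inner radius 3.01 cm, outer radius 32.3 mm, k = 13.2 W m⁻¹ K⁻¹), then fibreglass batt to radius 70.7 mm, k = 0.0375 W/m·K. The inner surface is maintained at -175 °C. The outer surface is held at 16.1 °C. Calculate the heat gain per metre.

Q' = 57.5 W/m

Treat each layer as a resistance in series:
  R'_stainless steel = ln(0.0323/0.0301)/(2πk) = 0.07054/(2π·13.2) = 8.505×10^-4 m·K/W
  R'_fibreglass batt = ln(0.0707/0.0323)/(2πk) = 0.7834/(2π·0.0375) = 3.325 m·K/W
ΣR = 8.505×10^-4 + 3.325 = 3.326 m·K/W
Q' = ΔT/ΣR = (-175 °C − 16.1 °C)/3.326 = -57.5 W/m
(Negative Q' ⇒ heat flows inward; heat gain = 57.5 W/m.)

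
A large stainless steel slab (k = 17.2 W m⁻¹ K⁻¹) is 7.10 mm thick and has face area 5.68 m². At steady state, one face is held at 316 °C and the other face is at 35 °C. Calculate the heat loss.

Q = 3.87×10^6 W

Q = kA·ΔT/L = 17.2 × 5.68 × |316 °C − 35 °C| / 0.00710 = 3.87×10^6 W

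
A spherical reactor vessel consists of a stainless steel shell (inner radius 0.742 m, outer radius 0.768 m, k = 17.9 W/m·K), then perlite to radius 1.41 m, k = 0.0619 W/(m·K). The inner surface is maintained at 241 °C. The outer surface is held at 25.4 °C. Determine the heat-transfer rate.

Resistance network (inner→outer):
  R_stainless steel = (1/0.742 − 1/0.768)/(4πk) = 0.04563/(4π·17.9) = 2.028×10^-4 K/W
  R_perlite = (1/0.768 − 1/1.41)/(4πk) = 0.5929/(4π·0.0619) = 0.7622 K/W
ΣR = 2.028×10^-4 + 0.7622 = 0.7624 K/W
Q = ΔT/ΣR = (241 °C − 25.4 °C)/0.7624 = 283 W

Q = 283 W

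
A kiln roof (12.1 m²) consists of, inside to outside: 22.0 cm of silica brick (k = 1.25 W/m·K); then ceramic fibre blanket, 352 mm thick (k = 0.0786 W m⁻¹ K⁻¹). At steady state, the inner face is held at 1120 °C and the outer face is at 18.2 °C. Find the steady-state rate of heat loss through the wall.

Q = 2860 W

Series thermal resistances, inner to outer:
  R_silica brick = L/(kA) = 0.220/(1.25·12.1) = 0.01455 K/W
  R_ceramic fibre blanket = L/(kA) = 0.352/(0.0786·12.1) = 0.3701 K/W
ΣR = 0.01455 + 0.3701 = 0.3846 K/W
Q = ΔT/ΣR = (1120 °C − 18.2 °C)/0.3846 = 2860 W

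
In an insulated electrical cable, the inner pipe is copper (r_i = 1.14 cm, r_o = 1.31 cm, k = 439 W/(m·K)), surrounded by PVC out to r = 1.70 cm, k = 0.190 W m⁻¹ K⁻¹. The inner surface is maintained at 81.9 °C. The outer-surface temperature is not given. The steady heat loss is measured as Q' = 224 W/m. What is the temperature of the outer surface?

T_out = 33.0 °C

Sum the resistances:
  R'_copper = ln(0.0131/0.0114)/(2πk) = 0.1390/(2π·439) = 5.039×10^-5 m·K/W
  R'_PVC = ln(0.0170/0.0131)/(2πk) = 0.2606/(2π·0.190) = 0.2183 m·K/W
ΣR = 0.2183 m·K/W
ΔT = Q'·ΣR = 224 × 0.2183 = 48.90 K
Heat flows outward, so T_out = T_in − ΔT = 81.9 − 48.90 = 33.0 °C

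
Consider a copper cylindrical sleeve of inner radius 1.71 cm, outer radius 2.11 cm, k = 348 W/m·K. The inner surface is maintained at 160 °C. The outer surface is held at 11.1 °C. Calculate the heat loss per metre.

Q' = 1550 kW/m

Q' = 2πk·ΔT/ln(r₂/r₁) = 2π × 348 × 148.9 / ln(0.0211/0.0171) = 1.55×10^6 W/m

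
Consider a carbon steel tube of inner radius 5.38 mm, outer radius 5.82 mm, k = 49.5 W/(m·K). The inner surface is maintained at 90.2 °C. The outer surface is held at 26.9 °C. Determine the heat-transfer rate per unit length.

Q' = 2πk·ΔT/ln(r₂/r₁) = 2π × 49.5 × 63.3 / ln(0.00582/0.00538) = 2.50×10^5 W/m

Q' = 250 kW/m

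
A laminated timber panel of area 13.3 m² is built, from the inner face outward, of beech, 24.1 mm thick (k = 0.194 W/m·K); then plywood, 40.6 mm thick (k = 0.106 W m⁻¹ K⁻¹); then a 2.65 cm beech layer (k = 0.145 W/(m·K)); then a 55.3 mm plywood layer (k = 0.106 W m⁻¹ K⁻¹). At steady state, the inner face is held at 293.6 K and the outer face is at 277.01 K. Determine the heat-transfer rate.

Series thermal resistances, inner to outer:
  R_beech = L/(kA) = 0.0241/(0.194·13.3) = 0.009340 K/W
  R_plywood = L/(kA) = 0.0406/(0.106·13.3) = 0.02880 K/W
  R_beech = L/(kA) = 0.0265/(0.145·13.3) = 0.01374 K/W
  R_plywood = L/(kA) = 0.0553/(0.106·13.3) = 0.03923 K/W
ΣR = 0.009340 + 0.02880 + 0.01374 + 0.03923 = 0.09111 K/W
Q = ΔT/ΣR = (293.6 K − 277.01 K)/0.09111 = 182 W

Q = 182 W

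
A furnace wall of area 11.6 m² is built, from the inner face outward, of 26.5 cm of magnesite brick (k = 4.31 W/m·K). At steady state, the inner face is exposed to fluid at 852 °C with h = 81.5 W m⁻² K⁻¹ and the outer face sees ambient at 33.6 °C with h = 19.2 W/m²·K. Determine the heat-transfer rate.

Q = 75400 W

Resistance network (inner→outer):
  R_conv,in = 1/(hA) = 1/(81.5·11.6) = 0.001058 K/W
  R_magnesite brick = L/(kA) = 0.265/(4.31·11.6) = 0.005300 K/W
  R_conv,out = 1/(hA) = 1/(19.2·11.6) = 0.004490 K/W
ΣR = 0.001058 + 0.005300 + 0.004490 = 0.01085 K/W
Q = ΔT/ΣR = (852 °C − 33.6 °C)/0.01085 = 75400 W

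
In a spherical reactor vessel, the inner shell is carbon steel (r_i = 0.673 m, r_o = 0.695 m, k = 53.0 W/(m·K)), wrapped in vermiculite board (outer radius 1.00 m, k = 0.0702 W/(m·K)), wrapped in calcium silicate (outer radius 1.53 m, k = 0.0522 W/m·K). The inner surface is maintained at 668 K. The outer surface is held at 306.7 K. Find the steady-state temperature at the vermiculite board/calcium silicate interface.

Treat each layer as a resistance in series:
  R_carbon steel = (1/0.673 − 1/0.695)/(4πk) = 0.04704/(4π·53.0) = 7.062×10^-5 K/W
  R_vermiculite board = (1/0.695 − 1/1.00)/(4πk) = 0.4388/(4π·0.0702) = 0.4975 K/W
  R_calcium silicate = (1/1.00 − 1/1.53)/(4πk) = 0.3464/(4π·0.0522) = 0.5281 K/W
ΣR = 7.062×10^-5 + 0.4975 + 0.5281 = 1.026 K/W
Q = ΔT/ΣR = (668 K − 306.7 K)/1.026 = 352.1 W
From the inner boundary to the vermiculite board/calcium silicate interface, ΣR_partial = 0.4976 K/W.
T_interface = T_in − Q·ΣR_partial = 668 K − (352.1)(0.4976) = 493 K

T = 493 K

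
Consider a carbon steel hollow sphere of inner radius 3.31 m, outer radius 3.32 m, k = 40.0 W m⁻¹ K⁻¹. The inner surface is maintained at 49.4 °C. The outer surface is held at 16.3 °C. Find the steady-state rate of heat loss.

Q = 1.83×10^7 W

Q = 4πk·ΔT/(1/r₁ − 1/r₂) = 4π × 40.0 × 33.1 / (1/3.31 − 1/3.32) = 1.83×10^7 W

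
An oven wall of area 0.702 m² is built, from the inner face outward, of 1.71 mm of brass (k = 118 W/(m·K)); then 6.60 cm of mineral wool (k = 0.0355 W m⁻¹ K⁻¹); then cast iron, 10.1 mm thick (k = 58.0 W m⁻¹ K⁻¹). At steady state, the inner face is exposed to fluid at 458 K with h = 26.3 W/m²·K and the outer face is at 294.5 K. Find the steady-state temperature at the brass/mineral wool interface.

T = 455 K

Treat each layer as a resistance in series:
  R_conv,in = 1/(hA) = 1/(26.3·0.702) = 0.05416 K/W
  R_brass = L/(kA) = 0.00171/(118·0.702) = 2.064×10^-5 K/W
  R_mineral wool = L/(kA) = 0.0660/(0.0355·0.702) = 2.648 K/W
  R_cast iron = L/(kA) = 0.0101/(58.0·0.702) = 2.481×10^-4 K/W
ΣR = 0.05416 + 2.064×10^-5 + 2.648 + 2.481×10^-4 = 2.702 K/W
Q = ΔT/ΣR = (458 K − 294.5 K)/2.702 = 60.51 W
From the inner boundary to the brass/mineral wool interface, ΣR_partial = 0.05418 K/W.
T_interface = T_in − Q·ΣR_partial = 458 K − (60.51)(0.05418) = 455 K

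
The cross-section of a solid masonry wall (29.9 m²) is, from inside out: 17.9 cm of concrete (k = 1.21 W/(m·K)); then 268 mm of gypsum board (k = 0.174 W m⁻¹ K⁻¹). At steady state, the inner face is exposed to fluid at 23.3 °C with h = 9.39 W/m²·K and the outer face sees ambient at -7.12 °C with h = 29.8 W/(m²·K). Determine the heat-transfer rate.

Treat each layer as a resistance in series:
  R_conv,in = 1/(hA) = 1/(9.39·29.9) = 0.003562 K/W
  R_concrete = L/(kA) = 0.179/(1.21·29.9) = 0.004948 K/W
  R_gypsum board = L/(kA) = 0.268/(0.174·29.9) = 0.05151 K/W
  R_conv,out = 1/(hA) = 1/(29.8·29.9) = 0.001122 K/W
ΣR = 0.003562 + 0.004948 + 0.05151 + 0.001122 = 0.06114 K/W
Q = ΔT/ΣR = (23.3 °C − -7.12 °C)/0.06114 = 498 W

Q = 498 W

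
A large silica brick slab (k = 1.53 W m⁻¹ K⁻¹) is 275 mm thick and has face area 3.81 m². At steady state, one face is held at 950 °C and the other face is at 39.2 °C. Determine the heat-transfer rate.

Q = 19300 W

Q = kA·ΔT/L = 1.53 × 3.81 × |950 °C − 39.2 °C| / 0.275 = 19300 W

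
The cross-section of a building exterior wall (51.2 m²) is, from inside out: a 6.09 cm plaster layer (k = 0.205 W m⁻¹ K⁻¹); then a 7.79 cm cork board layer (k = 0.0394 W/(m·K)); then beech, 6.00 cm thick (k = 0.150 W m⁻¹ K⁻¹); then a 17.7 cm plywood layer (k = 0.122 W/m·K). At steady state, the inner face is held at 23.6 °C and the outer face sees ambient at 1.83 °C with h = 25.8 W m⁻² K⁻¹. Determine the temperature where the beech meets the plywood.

T = 9.62 °C

Series thermal resistances, inner to outer:
  R_plaster = L/(kA) = 0.0609/(0.205·51.2) = 0.005802 K/W
  R_cork board = L/(kA) = 0.0779/(0.0394·51.2) = 0.03862 K/W
  R_beech = L/(kA) = 0.0600/(0.150·51.2) = 0.007812 K/W
  R_plywood = L/(kA) = 0.177/(0.122·51.2) = 0.02834 K/W
  R_conv,out = 1/(hA) = 1/(25.8·51.2) = 7.570×10^-4 K/W
ΣR = 0.005802 + 0.03862 + 0.007812 + 0.02834 + 7.570×10^-4 = 0.08133 K/W
Q = ΔT/ΣR = (23.6 °C − 1.83 °C)/0.08133 = 267.7 W
From the inner boundary to the beech/plywood interface, ΣR_partial = 0.05223 K/W.
T_interface = T_in − Q·ΣR_partial = 23.6 °C − (267.7)(0.05223) = 9.62 °C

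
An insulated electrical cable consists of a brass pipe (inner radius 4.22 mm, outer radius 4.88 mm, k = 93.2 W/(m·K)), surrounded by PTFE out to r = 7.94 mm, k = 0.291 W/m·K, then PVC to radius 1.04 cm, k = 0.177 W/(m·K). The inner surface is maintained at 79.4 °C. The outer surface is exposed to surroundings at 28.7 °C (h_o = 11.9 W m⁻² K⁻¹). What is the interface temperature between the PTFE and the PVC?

Resistance network (inner→outer):
  R'_brass = ln(0.00488/0.00422)/(2πk) = 0.1453/(2π·93.2) = 2.481×10^-4 m·K/W
  R'_PTFE = ln(0.00794/0.00488)/(2πk) = 0.4868/(2π·0.291) = 0.2662 m·K/W
  R'_PVC = ln(0.0104/0.00794)/(2πk) = 0.2699/(2π·0.177) = 0.2427 m·K/W
  R'_conv,out = 1/(2πr h) = 1/(2π·0.0104·11.9) = 1.286 m·K/W
ΣR = 2.481×10^-4 + 0.2662 + 0.2427 + 1.286 = 1.795 m·K/W
Q' = ΔT/ΣR = (79.4 °C − 28.7 °C)/1.795 = 28.25 W/m
From the inner boundary to the PTFE/PVC interface, ΣR_partial = 0.2664 m·K/W.
T_interface = T_in − Q'·ΣR_partial = 79.4 °C − (28.25)(0.2664) = 71.9 °C

T = 71.9 °C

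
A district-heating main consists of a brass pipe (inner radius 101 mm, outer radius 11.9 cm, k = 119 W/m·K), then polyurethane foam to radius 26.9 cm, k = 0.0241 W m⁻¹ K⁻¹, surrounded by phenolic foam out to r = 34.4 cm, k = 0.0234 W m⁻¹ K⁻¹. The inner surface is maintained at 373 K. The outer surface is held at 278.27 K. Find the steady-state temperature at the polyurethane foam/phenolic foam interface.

T = 300.7 K

Resistance network (inner→outer):
  R'_brass = ln(0.119/0.101)/(2πk) = 0.1640/(2π·119) = 2.193×10^-4 m·K/W
  R'_polyurethane foam = ln(0.269/0.119)/(2πk) = 0.8156/(2π·0.0241) = 5.386 m·K/W
  R'_phenolic foam = ln(0.344/0.269)/(2πk) = 0.2459/(2π·0.0234) = 1.673 m·K/W
ΣR = 2.193×10^-4 + 5.386 + 1.673 = 7.059 m·K/W
Q' = ΔT/ΣR = (373 K − 278.27 K)/7.059 = 13.42 W/m
From the inner boundary to the polyurethane foam/phenolic foam interface, ΣR_partial = 5.386 m·K/W.
T_interface = T_in − Q'·ΣR_partial = 373 K − (13.42)(5.386) = 300.7 K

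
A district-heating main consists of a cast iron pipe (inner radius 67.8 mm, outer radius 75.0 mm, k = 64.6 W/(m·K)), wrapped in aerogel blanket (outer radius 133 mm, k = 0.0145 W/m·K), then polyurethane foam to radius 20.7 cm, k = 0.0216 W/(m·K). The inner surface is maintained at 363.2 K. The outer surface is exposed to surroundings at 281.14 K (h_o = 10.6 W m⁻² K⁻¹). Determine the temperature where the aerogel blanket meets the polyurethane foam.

Resistance network (inner→outer):
  R'_cast iron = ln(0.0750/0.0678)/(2πk) = 0.1009/(2π·64.6) = 2.487×10^-4 m·K/W
  R'_aerogel blanket = ln(0.133/0.0750)/(2πk) = 0.5729/(2π·0.0145) = 6.288 m·K/W
  R'_polyurethane foam = ln(0.207/0.133)/(2πk) = 0.4424/(2π·0.0216) = 3.260 m·K/W
  R'_conv,out = 1/(2πr h) = 1/(2π·0.207·10.6) = 0.07253 m·K/W
ΣR = 2.487×10^-4 + 6.288 + 3.260 + 0.07253 = 9.621 m·K/W
Q' = ΔT/ΣR = (363.2 K − 281.14 K)/9.621 = 8.529 W/m
From the inner boundary to the aerogel blanket/polyurethane foam interface, ΣR_partial = 6.288 m·K/W.
T_interface = T_in − Q'·ΣR_partial = 363.2 K − (8.529)(6.288) = 309.6 K

T = 309.6 K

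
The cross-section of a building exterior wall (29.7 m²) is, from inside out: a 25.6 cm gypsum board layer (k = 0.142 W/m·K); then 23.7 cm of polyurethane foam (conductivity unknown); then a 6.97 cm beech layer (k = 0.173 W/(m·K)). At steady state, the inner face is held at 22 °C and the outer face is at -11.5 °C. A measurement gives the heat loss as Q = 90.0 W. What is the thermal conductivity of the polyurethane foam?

k = 0.0268 W/m·K

ΣR = ΔT/Q = |22 − -11.5|/90.0 = 0.3722 K/W
Known resistances:
  R_gypsum board = L/(kA) = 0.256/(0.142·29.7) = 0.06070 K/W
  R_beech = L/(kA) = 0.0697/(0.173·29.7) = 0.01357 K/W
R_polyurethane foam = ΣR − ΣR_known = 0.3722 − 0.07427 = 0.2979 K/W
L/(kA) = 0.2979 ⇒ k = 0.237/(0.2979·29.7) = 0.0268 W/m·K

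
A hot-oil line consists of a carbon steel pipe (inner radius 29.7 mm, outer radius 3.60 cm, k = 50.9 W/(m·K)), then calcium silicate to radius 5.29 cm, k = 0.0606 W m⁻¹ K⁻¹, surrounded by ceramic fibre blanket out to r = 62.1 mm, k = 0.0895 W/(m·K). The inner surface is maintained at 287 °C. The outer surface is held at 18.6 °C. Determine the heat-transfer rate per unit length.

Series thermal resistances, inner to outer:
  R'_carbon steel = ln(0.0360/0.0297)/(2πk) = 0.1924/(2π·50.9) = 6.015×10^-4 m·K/W
  R'_calcium silicate = ln(0.0529/0.0360)/(2πk) = 0.3849/(2π·0.0606) = 1.011 m·K/W
  R'_ceramic fibre blanket = ln(0.0621/0.0529)/(2πk) = 0.1603/(2π·0.0895) = 0.2851 m·K/W
ΣR = 6.015×10^-4 + 1.011 + 0.2851 = 1.297 m·K/W
Q' = ΔT/ΣR = (287 °C − 18.6 °C)/1.297 = 207 W/m

Q' = 207 W/m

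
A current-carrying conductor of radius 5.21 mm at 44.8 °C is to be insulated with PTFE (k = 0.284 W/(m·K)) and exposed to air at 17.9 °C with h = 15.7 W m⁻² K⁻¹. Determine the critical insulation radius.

For a cylinder, r_cr = k_ins/h = 0.284/15.7 = 0.0181 m = 1.81 cm

r_cr = 1.81 cm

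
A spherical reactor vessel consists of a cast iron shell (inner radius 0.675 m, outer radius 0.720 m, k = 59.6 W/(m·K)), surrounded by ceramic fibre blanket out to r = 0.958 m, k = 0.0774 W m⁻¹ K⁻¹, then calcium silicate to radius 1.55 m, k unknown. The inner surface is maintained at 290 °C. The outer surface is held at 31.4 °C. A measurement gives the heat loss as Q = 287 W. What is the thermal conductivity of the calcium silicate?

k = 0.0581 W/m·K

ΣR = ΔT/Q = |290 − 31.4|/287 = 0.9010 K/W
Known resistances:
  R_cast iron = (1/0.675 − 1/0.720)/(4πk) = 0.09259/(4π·59.6) = 1.236×10^-4 K/W
  R_ceramic fibre blanket = (1/0.720 − 1/0.958)/(4πk) = 0.3450/(4π·0.0774) = 0.3548 K/W
R_calcium silicate = ΣR − ΣR_known = 0.9010 − 0.3549 = 0.5461 K/W
(1/r₁−1/r₂)/(4πk) = 0.5461 ⇒ k = 0.3987/(4π·0.5461) = 0.0581 W/m·K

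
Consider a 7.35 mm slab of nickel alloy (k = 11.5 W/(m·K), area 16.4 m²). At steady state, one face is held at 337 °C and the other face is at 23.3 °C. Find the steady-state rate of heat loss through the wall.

Q = 8050 kW

Q = kA·ΔT/L = 11.5 × 16.4 × |337 °C − 23.3 °C| / 0.00735 = 8.05×10^6 W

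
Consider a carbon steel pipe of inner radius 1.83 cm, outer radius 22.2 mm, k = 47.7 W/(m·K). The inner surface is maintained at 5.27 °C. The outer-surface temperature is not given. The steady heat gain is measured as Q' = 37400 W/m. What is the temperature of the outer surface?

T_out = 29.4 °C

Sum the resistances:
  R'_carbon steel = ln(0.0222/0.0183)/(2πk) = 0.1932/(2π·47.7) = 6.446×10^-4 m·K/W
ΣR = 6.446×10^-4 m·K/W
ΔT = Q'·ΣR = 37400 × 6.446×10^-4 = 24.11 K
Heat flows inward, so T_out = T_in + ΔT = 5.27 + 24.11 = 29.4 °C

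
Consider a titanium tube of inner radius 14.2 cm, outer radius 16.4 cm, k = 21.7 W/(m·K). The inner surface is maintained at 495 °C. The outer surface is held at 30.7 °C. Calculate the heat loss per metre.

Q' = 2πk·ΔT/ln(r₂/r₁) = 2π × 21.7 × 464.3 / ln(0.164/0.142) = 4.39×10^5 W/m

Q' = 439 kW/m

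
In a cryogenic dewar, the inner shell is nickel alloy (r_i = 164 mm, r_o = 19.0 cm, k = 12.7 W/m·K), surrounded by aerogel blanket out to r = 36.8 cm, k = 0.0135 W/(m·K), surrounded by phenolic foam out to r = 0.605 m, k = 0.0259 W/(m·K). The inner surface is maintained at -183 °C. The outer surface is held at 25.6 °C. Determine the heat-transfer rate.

Q = 11.4 W

Series thermal resistances, inner to outer:
  R_nickel alloy = (1/0.164 − 1/0.190)/(4πk) = 0.8344/(4π·12.7) = 0.005228 K/W
  R_aerogel blanket = (1/0.190 − 1/0.368)/(4πk) = 2.546/(4π·0.0135) = 15.01 K/W
  R_phenolic foam = (1/0.368 − 1/0.605)/(4πk) = 1.064/(4π·0.0259) = 3.271 K/W
ΣR = 0.005228 + 15.01 + 3.271 = 18.29 K/W
Q = ΔT/ΣR = (-183 °C − 25.6 °C)/18.29 = -11.4 W
(Negative Q ⇒ heat flows inward; heat gain = 11.4 W.)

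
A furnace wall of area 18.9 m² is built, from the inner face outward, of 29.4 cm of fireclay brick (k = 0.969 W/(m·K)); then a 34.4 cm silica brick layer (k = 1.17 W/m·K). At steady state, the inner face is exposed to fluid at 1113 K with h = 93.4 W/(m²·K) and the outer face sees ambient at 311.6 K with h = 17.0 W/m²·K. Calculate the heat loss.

Q = 22.7 kW

Treat each layer as a resistance in series:
  R_conv,in = 1/(hA) = 1/(93.4·18.9) = 5.665×10^-4 K/W
  R_fireclay brick = L/(kA) = 0.294/(0.969·18.9) = 0.01605 K/W
  R_silica brick = L/(kA) = 0.344/(1.17·18.9) = 0.01556 K/W
  R_conv,out = 1/(hA) = 1/(17.0·18.9) = 0.003112 K/W
ΣR = 5.665×10^-4 + 0.01605 + 0.01556 + 0.003112 = 0.03529 K/W
Q = ΔT/ΣR = (1113 K − 311.6 K)/0.03529 = 22700 W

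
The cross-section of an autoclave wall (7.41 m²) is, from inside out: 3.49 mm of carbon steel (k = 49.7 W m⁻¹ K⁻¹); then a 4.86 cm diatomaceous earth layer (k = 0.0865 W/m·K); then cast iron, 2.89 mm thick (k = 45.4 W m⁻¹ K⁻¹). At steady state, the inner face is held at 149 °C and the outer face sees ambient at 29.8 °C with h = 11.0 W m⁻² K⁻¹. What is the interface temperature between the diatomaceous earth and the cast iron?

Treat each layer as a resistance in series:
  R_carbon steel = L/(kA) = 0.00349/(49.7·7.41) = 9.477×10^-6 K/W
  R_diatomaceous earth = L/(kA) = 0.0486/(0.0865·7.41) = 0.07582 K/W
  R_cast iron = L/(kA) = 0.00289/(45.4·7.41) = 8.591×10^-6 K/W
  R_conv,out = 1/(hA) = 1/(11.0·7.41) = 0.01227 K/W
ΣR = 9.477×10^-6 + 0.07582 + 8.591×10^-6 + 0.01227 = 0.08811 K/W
Q = ΔT/ΣR = (149 °C − 29.8 °C)/0.08811 = 1353 W
From the inner boundary to the diatomaceous earth/cast iron interface, ΣR_partial = 0.07583 K/W.
T_interface = T_in − Q·ΣR_partial = 149 °C − (1353)(0.07583) = 46.4 °C

T = 46.4 °C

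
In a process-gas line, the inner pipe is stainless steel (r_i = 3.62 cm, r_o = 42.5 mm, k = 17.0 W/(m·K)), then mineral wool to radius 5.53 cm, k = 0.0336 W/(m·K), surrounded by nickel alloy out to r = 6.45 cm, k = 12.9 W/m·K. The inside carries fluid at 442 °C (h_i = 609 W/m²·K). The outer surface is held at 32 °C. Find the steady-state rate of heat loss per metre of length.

Q' = 326 W/m

Series thermal resistances, inner to outer:
  R'_conv,in = 1/(2πr h) = 1/(2π·0.0362·609) = 0.007219 m·K/W
  R'_stainless steel = ln(0.0425/0.0362)/(2πk) = 0.1604/(2π·17.0) = 0.001502 m·K/W
  R'_mineral wool = ln(0.0553/0.0425)/(2πk) = 0.2633/(2π·0.0336) = 1.247 m·K/W
  R'_nickel alloy = ln(0.0645/0.0553)/(2πk) = 0.1539/(2π·12.9) = 0.001899 m·K/W
ΣR = 0.007219 + 0.001502 + 1.247 + 0.001899 = 1.258 m·K/W
Q' = ΔT/ΣR = (442 °C − 32 °C)/1.258 = 326 W/m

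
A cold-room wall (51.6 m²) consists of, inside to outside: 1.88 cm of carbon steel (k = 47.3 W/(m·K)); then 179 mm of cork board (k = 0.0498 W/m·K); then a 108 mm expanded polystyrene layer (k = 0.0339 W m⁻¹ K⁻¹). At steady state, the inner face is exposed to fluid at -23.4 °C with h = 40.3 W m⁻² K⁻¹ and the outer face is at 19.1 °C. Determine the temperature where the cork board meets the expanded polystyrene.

T = -0.80 °C

Resistance network (inner→outer):
  R_conv,in = 1/(hA) = 1/(40.3·51.6) = 4.809×10^-4 K/W
  R_carbon steel = L/(kA) = 0.0188/(47.3·51.6) = 7.703×10^-6 K/W
  R_cork board = L/(kA) = 0.179/(0.0498·51.6) = 0.06966 K/W
  R_expanded polystyrene = L/(kA) = 0.108/(0.0339·51.6) = 0.06174 K/W
ΣR = 4.809×10^-4 + 7.703×10^-6 + 0.06966 + 0.06174 = 0.1319 K/W
Q = ΔT/ΣR = (-23.4 °C − 19.1 °C)/0.1319 = -322.2 W
From the inner boundary to the cork board/expanded polystyrene interface, ΣR_partial = 0.07015 K/W.
T_interface = T_in − Q·ΣR_partial = -23.4 °C − (-322.2)(0.07015) = -0.80 °C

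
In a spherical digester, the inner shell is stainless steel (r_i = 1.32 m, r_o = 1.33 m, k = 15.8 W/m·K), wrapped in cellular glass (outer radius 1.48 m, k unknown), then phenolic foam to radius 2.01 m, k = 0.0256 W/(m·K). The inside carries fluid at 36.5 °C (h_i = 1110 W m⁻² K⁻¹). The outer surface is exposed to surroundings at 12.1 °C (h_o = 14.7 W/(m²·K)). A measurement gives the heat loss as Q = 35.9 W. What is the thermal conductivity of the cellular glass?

k = 0.0487 W/m·K

ΣR = ΔT/Q = |36.5 − 12.1|/35.9 = 0.6797 K/W
Known resistances:
  R_conv,in = 1/(4πr²h) = 1/(4π·1.32²·1110) = 4.115×10^-5 K/W
  R_stainless steel = (1/1.32 − 1/1.33)/(4πk) = 0.005696/(4π·15.8) = 2.869×10^-5 K/W
  R_phenolic foam = (1/1.48 − 1/2.01)/(4πk) = 0.1782/(4π·0.0256) = 0.5538 K/W
  R_conv,out = 1/(4πr²h) = 1/(4π·2.01²·14.7) = 0.001340 K/W
R_cellular glass = ΣR − ΣR_known = 0.6797 − 0.5552 = 0.1245 K/W
(1/r₁−1/r₂)/(4πk) = 0.1245 ⇒ k = 0.07620/(4π·0.1245) = 0.0487 W/m·K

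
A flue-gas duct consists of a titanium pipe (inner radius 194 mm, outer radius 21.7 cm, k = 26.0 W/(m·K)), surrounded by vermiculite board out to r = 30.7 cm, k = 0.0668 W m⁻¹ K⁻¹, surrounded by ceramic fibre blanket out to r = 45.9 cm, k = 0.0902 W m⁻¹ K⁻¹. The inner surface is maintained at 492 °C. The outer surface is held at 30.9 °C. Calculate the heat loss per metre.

Treat each layer as a resistance in series:
  R'_titanium = ln(0.217/0.194)/(2πk) = 0.1120/(2π·26.0) = 6.858×10^-4 m·K/W
  R'_vermiculite board = ln(0.307/0.217)/(2πk) = 0.3470/(2π·0.0668) = 0.8266 m·K/W
  R'_ceramic fibre blanket = ln(0.459/0.307)/(2πk) = 0.4022/(2π·0.0902) = 0.7097 m·K/W
ΣR = 6.858×10^-4 + 0.8266 + 0.7097 = 1.537 m·K/W
Q' = ΔT/ΣR = (492 °C − 30.9 °C)/1.537 = 300 W/m

Q' = 300 W/m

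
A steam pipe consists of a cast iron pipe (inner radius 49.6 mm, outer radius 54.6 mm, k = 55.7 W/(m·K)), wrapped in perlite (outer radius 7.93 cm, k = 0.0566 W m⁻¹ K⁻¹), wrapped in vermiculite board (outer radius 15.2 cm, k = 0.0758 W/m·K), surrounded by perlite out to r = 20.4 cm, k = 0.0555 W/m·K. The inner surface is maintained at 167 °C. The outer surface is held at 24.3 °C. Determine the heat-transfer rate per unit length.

Q' = 43.8 W/m

Treat each layer as a resistance in series:
  R'_cast iron = ln(0.0546/0.0496)/(2πk) = 0.09604/(2π·55.7) = 2.744×10^-4 m·K/W
  R'_perlite = ln(0.0793/0.0546)/(2πk) = 0.3732/(2π·0.0566) = 1.049 m·K/W
  R'_vermiculite board = ln(0.152/0.0793)/(2πk) = 0.6506/(2π·0.0758) = 1.366 m·K/W
  R'_perlite = ln(0.204/0.152)/(2πk) = 0.2942/(2π·0.0555) = 0.8438 m·K/W
ΣR = 2.744×10^-4 + 1.049 + 1.366 + 0.8438 = 3.259 m·K/W
Q' = ΔT/ΣR = (167 °C − 24.3 °C)/3.259 = 43.8 W/m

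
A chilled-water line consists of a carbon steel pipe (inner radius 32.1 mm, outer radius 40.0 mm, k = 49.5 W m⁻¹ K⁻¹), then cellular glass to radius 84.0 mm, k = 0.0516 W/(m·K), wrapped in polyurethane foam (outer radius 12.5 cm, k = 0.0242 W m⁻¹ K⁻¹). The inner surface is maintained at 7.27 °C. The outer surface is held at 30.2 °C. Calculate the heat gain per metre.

Treat each layer as a resistance in series:
  R'_carbon steel = ln(0.0400/0.0321)/(2πk) = 0.2200/(2π·49.5) = 7.074×10^-4 m·K/W
  R'_cellular glass = ln(0.0840/0.0400)/(2πk) = 0.7419/(2π·0.0516) = 2.288 m·K/W
  R'_polyurethane foam = ln(0.125/0.0840)/(2πk) = 0.3975/(2π·0.0242) = 2.614 m·K/W
ΣR = 7.074×10^-4 + 2.288 + 2.614 = 4.903 m·K/W
Q' = ΔT/ΣR = (7.27 °C − 30.2 °C)/4.903 = -4.68 W/m
(Negative Q' ⇒ heat flows inward; heat gain = 4.68 W/m.)

Q' = 4.68 W/m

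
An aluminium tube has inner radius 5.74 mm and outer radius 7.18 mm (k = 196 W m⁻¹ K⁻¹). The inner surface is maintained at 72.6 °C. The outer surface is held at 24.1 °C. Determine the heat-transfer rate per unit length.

Q' = 2πk·ΔT/ln(r₂/r₁) = 2π × 196 × 48.5 / ln(0.00718/0.00574) = 2.67×10^5 W/m

Q' = 2.67×10^5 W/m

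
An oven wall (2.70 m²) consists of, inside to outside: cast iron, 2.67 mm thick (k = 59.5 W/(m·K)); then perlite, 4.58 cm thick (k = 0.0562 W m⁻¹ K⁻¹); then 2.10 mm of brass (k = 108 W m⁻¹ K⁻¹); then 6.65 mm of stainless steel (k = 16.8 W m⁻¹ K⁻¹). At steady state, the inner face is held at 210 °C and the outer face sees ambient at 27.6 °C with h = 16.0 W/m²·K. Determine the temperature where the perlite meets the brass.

T = 40.7 °C

Series thermal resistances, inner to outer:
  R_cast iron = L/(kA) = 0.00267/(59.5·2.70) = 1.662×10^-5 K/W
  R_perlite = L/(kA) = 0.0458/(0.0562·2.70) = 0.3018 K/W
  R_brass = L/(kA) = 0.00210/(108·2.70) = 7.202×10^-6 K/W
  R_stainless steel = L/(kA) = 0.00665/(16.8·2.70) = 1.466×10^-4 K/W
  R_conv,out = 1/(hA) = 1/(16.0·2.70) = 0.02315 K/W
ΣR = 1.662×10^-5 + 0.3018 + 7.202×10^-6 + 1.466×10^-4 + 0.02315 = 0.3251 K/W
Q = ΔT/ΣR = (210 °C − 27.6 °C)/0.3251 = 561.1 W
From the inner boundary to the perlite/brass interface, ΣR_partial = 0.3018 K/W.
T_interface = T_in − Q·ΣR_partial = 210 °C − (561.1)(0.3018) = 40.7 °C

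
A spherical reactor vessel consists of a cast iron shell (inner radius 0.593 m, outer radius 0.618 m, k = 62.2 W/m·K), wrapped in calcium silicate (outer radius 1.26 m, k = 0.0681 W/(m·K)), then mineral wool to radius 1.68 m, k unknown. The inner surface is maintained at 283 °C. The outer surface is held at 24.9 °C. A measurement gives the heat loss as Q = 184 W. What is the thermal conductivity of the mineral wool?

k = 0.0359 W/m·K

ΣR = ΔT/Q = |283 − 24.9|/184 = 1.403 K/W
Known resistances:
  R_cast iron = (1/0.593 − 1/0.618)/(4πk) = 0.06822/(4π·62.2) = 8.728×10^-5 K/W
  R_calcium silicate = (1/0.618 − 1/1.26)/(4πk) = 0.8245/(4π·0.0681) = 0.9634 K/W
R_mineral wool = ΣR − ΣR_known = 1.403 − 0.9635 = 0.4395 K/W
(1/r₁−1/r₂)/(4πk) = 0.4395 ⇒ k = 0.1984/(4π·0.4395) = 0.0359 W/m·K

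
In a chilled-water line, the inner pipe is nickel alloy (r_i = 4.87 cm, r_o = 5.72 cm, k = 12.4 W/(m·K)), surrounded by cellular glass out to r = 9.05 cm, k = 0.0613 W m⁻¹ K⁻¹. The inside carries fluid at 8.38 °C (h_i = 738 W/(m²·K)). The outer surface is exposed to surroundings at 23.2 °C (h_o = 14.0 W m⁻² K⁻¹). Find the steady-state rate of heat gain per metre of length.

Treat each layer as a resistance in series:
  R'_conv,in = 1/(2πr h) = 1/(2π·0.0487·738) = 0.004428 m·K/W
  R'_nickel alloy = ln(0.0572/0.0487)/(2πk) = 0.1609/(2π·12.4) = 0.002065 m·K/W
  R'_cellular glass = ln(0.0905/0.0572)/(2πk) = 0.4588/(2π·0.0613) = 1.191 m·K/W
  R'_conv,out = 1/(2πr h) = 1/(2π·0.0905·14.0) = 0.1256 m·K/W
ΣR = 0.004428 + 0.002065 + 1.191 + 0.1256 = 1.323 m·K/W
Q' = ΔT/ΣR = (8.38 °C − 23.2 °C)/1.323 = -11.2 W/m
(Negative Q' ⇒ heat flows inward; heat gain = 11.2 W/m.)

Q' = 11.2 W/m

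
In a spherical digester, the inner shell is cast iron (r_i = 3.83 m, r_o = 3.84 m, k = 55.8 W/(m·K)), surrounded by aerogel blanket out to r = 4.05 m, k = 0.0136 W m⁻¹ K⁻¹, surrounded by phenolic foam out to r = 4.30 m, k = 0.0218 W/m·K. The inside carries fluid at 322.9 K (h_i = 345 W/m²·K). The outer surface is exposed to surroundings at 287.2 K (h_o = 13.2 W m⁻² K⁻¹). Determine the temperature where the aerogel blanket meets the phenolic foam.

T = 301.5 K

Treat each layer as a resistance in series:
  R_conv,in = 1/(4πr²h) = 1/(4π·3.83²·345) = 1.572×10^-5 K/W
  R_cast iron = (1/3.83 − 1/3.84)/(4πk) = 6.799×10^-4/(4π·55.8) = 9.697×10^-7 K/W
  R_aerogel blanket = (1/3.84 − 1/4.05)/(4πk) = 0.01350/(4π·0.0136) = 0.07901 K/W
  R_phenolic foam = (1/4.05 − 1/4.30)/(4πk) = 0.01436/(4π·0.0218) = 0.05240 K/W
  R_conv,out = 1/(4πr²h) = 1/(4π·4.30²·13.2) = 3.260×10^-4 K/W
ΣR = 1.572×10^-5 + 9.697×10^-7 + 0.07901 + 0.05240 + 3.260×10^-4 = 0.1318 K/W
Q = ΔT/ΣR = (322.9 K − 287.2 K)/0.1318 = 270.9 W
From the inner boundary to the aerogel blanket/phenolic foam interface, ΣR_partial = 0.07903 K/W.
T_interface = T_in − Q·ΣR_partial = 322.9 K − (270.9)(0.07903) = 301.5 K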